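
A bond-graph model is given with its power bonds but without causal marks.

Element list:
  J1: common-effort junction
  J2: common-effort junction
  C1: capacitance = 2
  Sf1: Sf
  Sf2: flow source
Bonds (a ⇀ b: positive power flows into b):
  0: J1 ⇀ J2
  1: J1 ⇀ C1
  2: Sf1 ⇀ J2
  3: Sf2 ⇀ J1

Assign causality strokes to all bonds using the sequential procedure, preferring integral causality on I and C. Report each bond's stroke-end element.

β2 →Sf1  (Sf1: flow source, stroke at near end)
β3 →Sf2  (Sf2: flow source, stroke at near end)
β0 →J2  (J2: last free bond brings effort in)
β1 →J1  (closing 0-jn rule on J1)

#0 stroke→J2
#1 stroke→J1
#2 stroke→Sf1
#3 stroke→Sf2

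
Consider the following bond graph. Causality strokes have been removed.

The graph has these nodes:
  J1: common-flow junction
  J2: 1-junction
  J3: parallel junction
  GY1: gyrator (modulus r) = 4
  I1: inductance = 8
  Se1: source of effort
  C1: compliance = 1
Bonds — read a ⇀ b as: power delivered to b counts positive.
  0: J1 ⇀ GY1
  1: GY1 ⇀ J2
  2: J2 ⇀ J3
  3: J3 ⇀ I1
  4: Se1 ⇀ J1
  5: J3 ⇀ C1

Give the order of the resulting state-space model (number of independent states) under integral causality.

#4 →J1  (source Se1 imposes e)
#0 →GY1  (J1 needs exactly one f-in)
#1 →GY1  (GY GY1: same side as bond 0)
#2 →J2  (common-f at J2 fixed by 1)
#3 →I1  (I1: I, integral causality)
#5 →J3  (only one effort-in slot at J3)

2  (C1, I1 all integral)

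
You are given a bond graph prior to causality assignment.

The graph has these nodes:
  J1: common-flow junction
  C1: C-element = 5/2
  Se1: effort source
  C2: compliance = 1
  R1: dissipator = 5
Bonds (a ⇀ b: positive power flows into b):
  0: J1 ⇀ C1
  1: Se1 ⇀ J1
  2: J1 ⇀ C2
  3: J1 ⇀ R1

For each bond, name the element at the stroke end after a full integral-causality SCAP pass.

#1 stroke→J1  (source Se1 imposes e)
#0 stroke→J1  (C1: C, integral causality)
#2 stroke→J1  (C2 integral (e out))
#3 stroke→R1  (J1 needs exactly one f-in)

bond 0 →J1
bond 1 →J1
bond 2 →J1
bond 3 →R1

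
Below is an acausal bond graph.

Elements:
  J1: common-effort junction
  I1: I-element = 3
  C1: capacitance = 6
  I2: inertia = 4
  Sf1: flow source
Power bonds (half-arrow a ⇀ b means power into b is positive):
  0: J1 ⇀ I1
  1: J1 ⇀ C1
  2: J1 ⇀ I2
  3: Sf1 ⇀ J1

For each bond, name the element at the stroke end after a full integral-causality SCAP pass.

β0 stroke at I1
β1 stroke at J1
β2 stroke at I2
β3 stroke at Sf1

b3 stroke→Sf1  (Sf1 fixes flow; stroke at Sf1)
b0 stroke→I1  (I1: I, integral causality)
b1 stroke→J1  (C1 integral (e out))
b2 stroke→I2  (common-e at J1 fixed by 1)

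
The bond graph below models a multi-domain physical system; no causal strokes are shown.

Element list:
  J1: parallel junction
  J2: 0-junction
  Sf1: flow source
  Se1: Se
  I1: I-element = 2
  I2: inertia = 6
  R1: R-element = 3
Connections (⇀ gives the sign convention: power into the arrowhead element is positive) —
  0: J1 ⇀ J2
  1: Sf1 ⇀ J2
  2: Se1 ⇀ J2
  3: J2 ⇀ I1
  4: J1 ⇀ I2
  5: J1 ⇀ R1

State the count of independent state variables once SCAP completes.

2  (I1, I2 all integral)

bond 1 |Sf1  (source Sf1 imposes f)
bond 2 |J2  (Se1 fixes effort; stroke away)
bond 0 |J1  (common-e at J2 fixed by 2)
bond 3 |I1  (J2 effort already set via bond 2)
bond 4 |I2  (common-e at J1 fixed by 0)
bond 5 |R1  (J1 effort already set via bond 0)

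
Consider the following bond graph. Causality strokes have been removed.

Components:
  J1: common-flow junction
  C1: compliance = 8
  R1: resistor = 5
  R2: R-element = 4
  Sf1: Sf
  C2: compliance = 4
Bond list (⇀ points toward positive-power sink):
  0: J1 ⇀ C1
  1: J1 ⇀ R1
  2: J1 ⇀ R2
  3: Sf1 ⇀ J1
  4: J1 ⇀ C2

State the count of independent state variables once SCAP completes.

2  (C1, C2 all integral)

β3 stroke→Sf1  (Sf1 fixes flow; stroke at Sf1)
β0 stroke→J1  (J1: bond 3 brought flow, rest push out)
β1 stroke→J1  (J1: bond 3 brought flow, rest push out)
β2 stroke→J1  (J1: bond 3 brought flow, rest push out)
β4 stroke→J1  (J1 flow already set via bond 3)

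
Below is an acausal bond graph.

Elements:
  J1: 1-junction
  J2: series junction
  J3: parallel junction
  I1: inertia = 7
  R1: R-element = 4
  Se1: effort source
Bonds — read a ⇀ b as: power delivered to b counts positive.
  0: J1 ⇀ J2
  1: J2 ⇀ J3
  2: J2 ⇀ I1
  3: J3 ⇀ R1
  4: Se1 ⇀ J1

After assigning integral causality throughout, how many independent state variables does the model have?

1  (I1 all integral)

bond 4 |J1  (Se1: effort source, stroke at far end)
bond 0 |J2  (J1 needs exactly one f-in)
bond 2 |I1  (I1 outputs flow p/I1)
bond 1 |J2  (J2 flow already set via bond 2)
bond 3 |J3  (only one effort-in slot at J3)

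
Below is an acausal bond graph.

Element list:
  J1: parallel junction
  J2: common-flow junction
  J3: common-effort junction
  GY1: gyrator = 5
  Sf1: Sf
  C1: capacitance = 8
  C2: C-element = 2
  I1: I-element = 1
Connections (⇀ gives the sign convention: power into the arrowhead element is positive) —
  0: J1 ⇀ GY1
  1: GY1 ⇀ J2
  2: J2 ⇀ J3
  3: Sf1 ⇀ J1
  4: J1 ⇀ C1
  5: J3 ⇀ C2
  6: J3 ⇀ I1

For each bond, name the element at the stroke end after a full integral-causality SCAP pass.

#3 |Sf1  (Sf1: flow source, stroke at near end)
#4 |J1  (prefer integral on C1)
#0 |GY1  (common-e at J1 fixed by 4)
#1 |GY1  (GY1: gyrator matches bond 0)
#2 |J2  (J2: bond 1 brought flow, rest push out)
#5 |J3  (C2: C, integral causality)
#6 |I1  (0-jn J3 has e-setter on 5)

#0 stroke→GY1
#1 stroke→GY1
#2 stroke→J2
#3 stroke→Sf1
#4 stroke→J1
#5 stroke→J3
#6 stroke→I1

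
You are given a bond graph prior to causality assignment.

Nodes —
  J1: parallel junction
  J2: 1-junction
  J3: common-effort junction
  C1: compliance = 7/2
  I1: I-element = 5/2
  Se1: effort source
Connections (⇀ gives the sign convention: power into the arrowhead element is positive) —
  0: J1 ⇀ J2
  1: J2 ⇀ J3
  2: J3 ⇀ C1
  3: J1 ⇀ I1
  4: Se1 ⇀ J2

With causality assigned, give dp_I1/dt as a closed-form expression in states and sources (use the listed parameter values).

bond 4 stroke at J2  (Se1 fixes effort; stroke away)
bond 2 stroke at J3  (C1: C, integral causality)
bond 1 stroke at J2  (J3 effort already set via bond 2)
bond 0 stroke at J1  (only one flow-in slot at J2)
bond 3 stroke at I1  (0-jn J1 has e-setter on 0)

dp_I1/dt = -E_Se1 + 2*q_C1/7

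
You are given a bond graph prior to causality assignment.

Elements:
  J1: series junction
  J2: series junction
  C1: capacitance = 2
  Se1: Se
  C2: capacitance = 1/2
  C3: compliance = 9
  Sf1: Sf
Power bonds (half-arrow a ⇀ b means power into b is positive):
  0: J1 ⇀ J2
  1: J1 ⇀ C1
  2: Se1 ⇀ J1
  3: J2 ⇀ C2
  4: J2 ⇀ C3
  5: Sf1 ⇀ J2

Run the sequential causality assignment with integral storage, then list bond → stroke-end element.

β0 stroke at J2
β1 stroke at J1
β2 stroke at J1
β3 stroke at J2
β4 stroke at J2
β5 stroke at Sf1

#2 stroke at J1  (Se1 fixes effort; stroke away)
#5 stroke at Sf1  (source Sf1 imposes f)
#0 stroke at J2  (1-jn J2 has f-setter on 5)
#3 stroke at J2  (common-f at J2 fixed by 5)
#4 stroke at J2  (common-f at J2 fixed by 5)
#1 stroke at J1  (J1: bond 0 brought flow, rest push out)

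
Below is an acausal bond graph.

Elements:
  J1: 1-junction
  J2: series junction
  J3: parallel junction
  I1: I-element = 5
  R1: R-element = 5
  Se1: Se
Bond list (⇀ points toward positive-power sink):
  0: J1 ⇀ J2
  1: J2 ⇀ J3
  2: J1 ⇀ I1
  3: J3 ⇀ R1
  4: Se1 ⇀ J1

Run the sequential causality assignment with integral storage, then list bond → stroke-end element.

bond 4 |J1  (source Se1 imposes e)
bond 2 |I1  (I1 integral (f out))
bond 0 |J1  (J1 flow already set via bond 2)
bond 1 |J2  (1-jn J2 has f-setter on 0)
bond 3 |J3  (J3: last free bond brings effort in)

β0 →J1
β1 →J2
β2 →I1
β3 →J3
β4 →J1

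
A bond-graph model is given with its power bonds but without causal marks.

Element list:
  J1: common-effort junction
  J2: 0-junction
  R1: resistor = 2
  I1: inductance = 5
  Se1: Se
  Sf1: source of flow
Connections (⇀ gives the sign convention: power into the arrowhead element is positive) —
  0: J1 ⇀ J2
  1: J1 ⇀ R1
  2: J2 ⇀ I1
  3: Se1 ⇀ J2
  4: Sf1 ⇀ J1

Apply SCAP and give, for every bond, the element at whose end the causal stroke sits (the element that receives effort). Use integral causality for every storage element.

#0 |J1
#1 |R1
#2 |I1
#3 |J2
#4 |Sf1

#3 →J2  (Se1 (Se) sets effort on bond)
#4 →Sf1  (Sf1 (Sf) sets flow on bond)
#0 →J1  (0-jn J2 has e-setter on 3)
#2 →I1  (common-e at J2 fixed by 3)
#1 →R1  (J1: bond 0 brought effort, rest push out)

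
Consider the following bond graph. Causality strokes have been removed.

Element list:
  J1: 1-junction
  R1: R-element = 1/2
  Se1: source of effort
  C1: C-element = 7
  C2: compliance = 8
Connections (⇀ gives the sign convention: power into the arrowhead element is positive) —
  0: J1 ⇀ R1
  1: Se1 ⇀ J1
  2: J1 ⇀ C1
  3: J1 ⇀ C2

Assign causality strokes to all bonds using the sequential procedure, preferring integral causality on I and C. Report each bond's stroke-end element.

β1 →J1  (source Se1 imposes e)
β2 →J1  (C1 outputs effort q/C1)
β3 →J1  (C2: C, integral causality)
β0 →R1  (closing 1-jn rule on J1)

β0 stroke→R1
β1 stroke→J1
β2 stroke→J1
β3 stroke→J1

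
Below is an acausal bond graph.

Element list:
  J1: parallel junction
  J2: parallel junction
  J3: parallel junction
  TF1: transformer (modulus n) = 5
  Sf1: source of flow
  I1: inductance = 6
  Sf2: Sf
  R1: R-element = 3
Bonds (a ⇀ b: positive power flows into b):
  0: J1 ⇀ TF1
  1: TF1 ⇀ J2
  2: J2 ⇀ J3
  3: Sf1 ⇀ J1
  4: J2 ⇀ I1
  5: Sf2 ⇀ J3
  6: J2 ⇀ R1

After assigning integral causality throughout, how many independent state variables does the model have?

1  (I1 all integral)

bond 3 stroke→Sf1  (source Sf1 imposes f)
bond 5 stroke→Sf2  (Sf2 (Sf) sets flow on bond)
bond 0 stroke→J1  (J1: last free bond brings effort in)
bond 2 stroke→J3  (J3 needs exactly one e-in)
bond 1 stroke→TF1  (through TF1, causality passes straight; one stroke at TF1)
bond 4 stroke→I1  (I1 integral (f out))
bond 6 stroke→J2  (J2 needs exactly one e-in)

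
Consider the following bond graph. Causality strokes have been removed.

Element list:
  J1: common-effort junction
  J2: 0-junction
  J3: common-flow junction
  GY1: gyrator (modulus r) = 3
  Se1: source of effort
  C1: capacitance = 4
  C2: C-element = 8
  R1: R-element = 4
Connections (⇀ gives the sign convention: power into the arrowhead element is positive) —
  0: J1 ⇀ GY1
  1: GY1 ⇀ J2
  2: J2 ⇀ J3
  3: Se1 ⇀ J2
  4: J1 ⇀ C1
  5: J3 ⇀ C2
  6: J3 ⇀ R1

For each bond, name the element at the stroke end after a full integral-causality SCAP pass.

β3 stroke→J2  (Se1 fixes effort; stroke away)
β1 stroke→GY1  (J2 effort already set via bond 3)
β2 stroke→J3  (0-jn J2 has e-setter on 3)
β0 stroke→GY1  (through GY1, causality inverts; strokes same side of GY1)
β4 stroke→J1  (J1 needs exactly one e-in)
β5 stroke→J3  (C2: C, integral causality)
β6 stroke→R1  (J3 needs exactly one f-in)

#0 stroke→GY1
#1 stroke→GY1
#2 stroke→J3
#3 stroke→J2
#4 stroke→J1
#5 stroke→J3
#6 stroke→R1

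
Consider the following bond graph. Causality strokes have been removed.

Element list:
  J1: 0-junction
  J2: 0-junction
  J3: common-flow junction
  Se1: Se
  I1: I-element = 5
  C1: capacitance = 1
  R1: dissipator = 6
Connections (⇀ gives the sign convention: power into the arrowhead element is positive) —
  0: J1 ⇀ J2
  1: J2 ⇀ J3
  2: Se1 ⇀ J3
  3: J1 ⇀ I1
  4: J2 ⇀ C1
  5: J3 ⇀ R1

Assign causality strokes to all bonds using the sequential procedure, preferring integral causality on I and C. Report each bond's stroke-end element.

b2 stroke→J3  (Se1: effort source, stroke at far end)
b3 stroke→I1  (I1: I, integral causality)
b0 stroke→J1  (only one effort-in slot at J1)
b4 stroke→J2  (prefer integral on C1)
b1 stroke→J3  (common-e at J2 fixed by 4)
b5 stroke→R1  (J3 needs exactly one f-in)

bond 0 stroke→J1
bond 1 stroke→J3
bond 2 stroke→J3
bond 3 stroke→I1
bond 4 stroke→J2
bond 5 stroke→R1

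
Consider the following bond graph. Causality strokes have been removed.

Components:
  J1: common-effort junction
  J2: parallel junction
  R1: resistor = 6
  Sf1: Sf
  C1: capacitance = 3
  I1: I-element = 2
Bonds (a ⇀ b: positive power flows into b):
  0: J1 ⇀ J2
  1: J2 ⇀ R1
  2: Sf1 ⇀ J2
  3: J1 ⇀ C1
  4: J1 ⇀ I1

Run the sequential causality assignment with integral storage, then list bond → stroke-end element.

bond 0 →J2
bond 1 →R1
bond 2 →Sf1
bond 3 →J1
bond 4 →I1

b2 stroke at Sf1  (Sf1 fixes flow; stroke at Sf1)
b3 stroke at J1  (C1: C, integral causality)
b0 stroke at J2  (J1: bond 3 brought effort, rest push out)
b4 stroke at I1  (common-e at J1 fixed by 3)
b1 stroke at R1  (common-e at J2 fixed by 0)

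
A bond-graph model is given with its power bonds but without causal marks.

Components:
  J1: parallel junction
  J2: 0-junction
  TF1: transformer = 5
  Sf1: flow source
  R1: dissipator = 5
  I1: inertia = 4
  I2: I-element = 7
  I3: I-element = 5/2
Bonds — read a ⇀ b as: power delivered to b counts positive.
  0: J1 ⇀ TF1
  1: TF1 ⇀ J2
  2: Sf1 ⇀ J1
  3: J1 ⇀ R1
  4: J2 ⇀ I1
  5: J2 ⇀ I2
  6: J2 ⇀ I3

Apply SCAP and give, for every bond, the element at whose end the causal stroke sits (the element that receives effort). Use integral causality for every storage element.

b0 |TF1
b1 |J2
b2 |Sf1
b3 |J1
b4 |I1
b5 |I2
b6 |I3

b2 stroke→Sf1  (source Sf1 imposes f)
b4 stroke→I1  (I1 outputs flow p/I1)
b5 stroke→I2  (I2: I, integral causality)
b6 stroke→I3  (prefer integral on I3)
b1 stroke→J2  (closing 0-jn rule on J2)
b0 stroke→TF1  (TF1 one-in-one-out from 1)
b3 stroke→J1  (closing 0-jn rule on J1)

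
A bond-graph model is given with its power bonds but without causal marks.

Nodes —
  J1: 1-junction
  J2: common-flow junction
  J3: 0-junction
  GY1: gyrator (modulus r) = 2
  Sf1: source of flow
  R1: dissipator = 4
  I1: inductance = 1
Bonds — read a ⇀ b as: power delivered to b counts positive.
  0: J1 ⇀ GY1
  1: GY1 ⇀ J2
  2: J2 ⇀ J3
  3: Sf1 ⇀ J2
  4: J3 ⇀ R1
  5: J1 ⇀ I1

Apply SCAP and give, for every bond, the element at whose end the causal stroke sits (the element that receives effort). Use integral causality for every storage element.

#0 →J1
#1 →J2
#2 →J2
#3 →Sf1
#4 →J3
#5 →I1

b3 stroke at Sf1  (Sf1 (Sf) sets flow on bond)
b1 stroke at J2  (1-jn J2 has f-setter on 3)
b2 stroke at J2  (common-f at J2 fixed by 3)
b4 stroke at J3  (only one effort-in slot at J3)
b0 stroke at J1  (through GY1, causality inverts; strokes same side of GY1)
b5 stroke at I1  (closing 1-jn rule on J1)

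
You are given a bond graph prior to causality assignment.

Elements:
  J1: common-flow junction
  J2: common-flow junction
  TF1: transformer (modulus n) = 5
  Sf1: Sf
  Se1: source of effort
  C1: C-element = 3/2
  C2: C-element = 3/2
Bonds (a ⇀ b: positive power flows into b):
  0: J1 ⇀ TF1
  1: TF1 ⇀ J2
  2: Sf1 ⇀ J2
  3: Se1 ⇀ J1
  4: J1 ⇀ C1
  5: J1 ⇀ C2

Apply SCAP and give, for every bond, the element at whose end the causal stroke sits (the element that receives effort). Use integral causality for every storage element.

bond 2 stroke at Sf1  (Sf1: flow source, stroke at near end)
bond 3 stroke at J1  (Se1 fixes effort; stroke away)
bond 1 stroke at J2  (common-f at J2 fixed by 2)
bond 0 stroke at TF1  (TF1 one-in-one-out from 1)
bond 4 stroke at J1  (J1 flow already set via bond 0)
bond 5 stroke at J1  (common-f at J1 fixed by 0)

b0 stroke→TF1
b1 stroke→J2
b2 stroke→Sf1
b3 stroke→J1
b4 stroke→J1
b5 stroke→J1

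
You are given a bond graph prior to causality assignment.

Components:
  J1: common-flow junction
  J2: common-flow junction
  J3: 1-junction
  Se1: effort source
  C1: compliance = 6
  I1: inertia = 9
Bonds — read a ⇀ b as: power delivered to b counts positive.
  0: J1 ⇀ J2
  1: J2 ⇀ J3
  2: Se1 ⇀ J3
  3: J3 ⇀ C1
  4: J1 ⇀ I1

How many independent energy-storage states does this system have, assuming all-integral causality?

b2 stroke at J3  (Se1: effort source, stroke at far end)
b3 stroke at J3  (C1 outputs effort q/C1)
b1 stroke at J2  (closing 1-jn rule on J3)
b0 stroke at J1  (only one flow-in slot at J2)
b4 stroke at I1  (closing 1-jn rule on J1)

2  (C1, I1 all integral)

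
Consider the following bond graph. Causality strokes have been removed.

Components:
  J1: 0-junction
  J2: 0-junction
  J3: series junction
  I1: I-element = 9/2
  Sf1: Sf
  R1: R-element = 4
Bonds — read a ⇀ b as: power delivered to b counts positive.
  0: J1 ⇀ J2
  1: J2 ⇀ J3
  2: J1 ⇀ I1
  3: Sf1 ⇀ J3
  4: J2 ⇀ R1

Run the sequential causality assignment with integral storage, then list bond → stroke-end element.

#0 stroke→J1
#1 stroke→J3
#2 stroke→I1
#3 stroke→Sf1
#4 stroke→J2

#3 stroke at Sf1  (source Sf1 imposes f)
#1 stroke at J3  (J3: bond 3 brought flow, rest push out)
#2 stroke at I1  (I1 integral (f out))
#0 stroke at J1  (closing 0-jn rule on J1)
#4 stroke at J2  (J2: last free bond brings effort in)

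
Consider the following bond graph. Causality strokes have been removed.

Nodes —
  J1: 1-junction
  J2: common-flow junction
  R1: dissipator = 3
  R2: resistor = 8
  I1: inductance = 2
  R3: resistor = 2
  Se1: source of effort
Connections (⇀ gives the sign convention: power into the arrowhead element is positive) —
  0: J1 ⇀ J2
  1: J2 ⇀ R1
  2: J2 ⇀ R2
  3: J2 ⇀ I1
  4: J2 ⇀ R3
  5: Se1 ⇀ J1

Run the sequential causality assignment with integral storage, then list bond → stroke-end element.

bond 0 stroke at J2
bond 1 stroke at J2
bond 2 stroke at J2
bond 3 stroke at I1
bond 4 stroke at J2
bond 5 stroke at J1

β5 stroke→J1  (Se1 fixes effort; stroke away)
β0 stroke→J2  (J1 needs exactly one f-in)
β3 stroke→I1  (prefer integral on I1)
β1 stroke→J2  (J2: bond 3 brought flow, rest push out)
β2 stroke→J2  (common-f at J2 fixed by 3)
β4 stroke→J2  (common-f at J2 fixed by 3)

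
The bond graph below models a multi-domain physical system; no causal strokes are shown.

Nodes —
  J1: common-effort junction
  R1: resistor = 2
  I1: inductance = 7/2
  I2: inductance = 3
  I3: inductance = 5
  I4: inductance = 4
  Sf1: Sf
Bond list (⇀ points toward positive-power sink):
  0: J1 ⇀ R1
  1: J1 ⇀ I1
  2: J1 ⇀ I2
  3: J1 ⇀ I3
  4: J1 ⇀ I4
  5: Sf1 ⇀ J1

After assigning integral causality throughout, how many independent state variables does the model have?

4  (I1, I2, I3, I4 all integral)

bond 5 |Sf1  (source Sf1 imposes f)
bond 1 |I1  (I1 outputs flow p/I1)
bond 2 |I2  (I2 integral (f out))
bond 3 |I3  (I3 integral (f out))
bond 4 |I4  (I4: I, integral causality)
bond 0 |J1  (J1: last free bond brings effort in)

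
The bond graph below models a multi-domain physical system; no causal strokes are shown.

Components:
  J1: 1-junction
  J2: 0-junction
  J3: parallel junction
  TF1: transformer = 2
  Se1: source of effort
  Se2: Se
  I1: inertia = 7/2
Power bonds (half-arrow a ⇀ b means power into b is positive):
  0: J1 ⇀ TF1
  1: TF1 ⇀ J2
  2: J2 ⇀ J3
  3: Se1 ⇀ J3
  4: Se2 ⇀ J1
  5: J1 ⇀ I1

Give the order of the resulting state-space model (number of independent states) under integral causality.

1  (I1 all integral)

b3 →J3  (Se1 (Se) sets effort on bond)
b4 →J1  (Se2 fixes effort; stroke away)
b2 →J2  (common-e at J3 fixed by 3)
b1 →TF1  (J2 effort already set via bond 2)
b0 →J1  (TF1 one-in-one-out from 1)
b5 →I1  (closing 1-jn rule on J1)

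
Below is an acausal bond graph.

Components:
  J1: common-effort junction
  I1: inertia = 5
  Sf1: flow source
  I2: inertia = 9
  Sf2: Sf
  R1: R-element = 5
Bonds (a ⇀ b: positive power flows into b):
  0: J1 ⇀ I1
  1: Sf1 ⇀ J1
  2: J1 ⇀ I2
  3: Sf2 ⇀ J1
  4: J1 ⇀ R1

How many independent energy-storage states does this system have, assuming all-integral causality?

#1 stroke→Sf1  (Sf1: flow source, stroke at near end)
#3 stroke→Sf2  (Sf2 fixes flow; stroke at Sf2)
#0 stroke→I1  (I1 integral (f out))
#2 stroke→I2  (I2: I, integral causality)
#4 stroke→J1  (J1 needs exactly one e-in)

2  (I1, I2 all integral)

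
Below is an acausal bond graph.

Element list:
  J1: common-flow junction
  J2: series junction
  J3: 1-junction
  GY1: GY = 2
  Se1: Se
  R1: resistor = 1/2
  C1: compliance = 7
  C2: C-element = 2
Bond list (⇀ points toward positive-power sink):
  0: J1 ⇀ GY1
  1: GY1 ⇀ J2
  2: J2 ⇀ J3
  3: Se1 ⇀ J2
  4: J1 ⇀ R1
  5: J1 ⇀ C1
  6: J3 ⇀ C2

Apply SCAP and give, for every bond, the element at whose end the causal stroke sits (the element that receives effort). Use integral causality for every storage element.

b0 stroke→GY1
b1 stroke→GY1
b2 stroke→J2
b3 stroke→J2
b4 stroke→J1
b5 stroke→J1
b6 stroke→J3

bond 3 |J2  (Se1 (Se) sets effort on bond)
bond 5 |J1  (C1: C, integral causality)
bond 6 |J3  (C2 outputs effort q/C2)
bond 2 |J2  (only one flow-in slot at J3)
bond 1 |GY1  (J2: last free bond brings flow in)
bond 0 |GY1  (GY1: gyrator matches bond 1)
bond 4 |J1  (J1 flow already set via bond 0)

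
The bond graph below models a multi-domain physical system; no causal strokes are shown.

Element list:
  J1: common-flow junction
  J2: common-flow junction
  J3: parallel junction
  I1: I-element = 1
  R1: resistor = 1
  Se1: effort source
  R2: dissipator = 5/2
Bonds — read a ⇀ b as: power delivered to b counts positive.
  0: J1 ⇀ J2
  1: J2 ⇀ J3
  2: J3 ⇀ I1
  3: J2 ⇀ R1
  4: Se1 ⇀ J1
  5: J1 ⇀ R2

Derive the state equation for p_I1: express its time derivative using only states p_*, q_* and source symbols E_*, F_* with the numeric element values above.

bond 4 |J1  (Se1: effort source, stroke at far end)
bond 2 |I1  (I1 integral (f out))
bond 1 |J3  (J3 needs exactly one e-in)
bond 0 |J2  (J2: bond 1 brought flow, rest push out)
bond 3 |J2  (1-jn J2 has f-setter on 1)
bond 5 |J1  (J1 flow already set via bond 0)

dp_I1/dt = E_Se1 - 7*p_I1/2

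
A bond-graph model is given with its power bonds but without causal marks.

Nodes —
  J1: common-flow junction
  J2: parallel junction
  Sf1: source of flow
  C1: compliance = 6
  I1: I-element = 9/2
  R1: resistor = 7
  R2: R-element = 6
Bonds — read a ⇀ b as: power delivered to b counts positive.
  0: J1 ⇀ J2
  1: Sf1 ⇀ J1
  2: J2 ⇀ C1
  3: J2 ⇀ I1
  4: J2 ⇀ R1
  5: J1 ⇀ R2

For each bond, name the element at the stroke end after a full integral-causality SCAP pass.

bond 1 stroke at Sf1  (Sf1 (Sf) sets flow on bond)
bond 0 stroke at J1  (J1 flow already set via bond 1)
bond 5 stroke at J1  (J1: bond 1 brought flow, rest push out)
bond 2 stroke at J2  (prefer integral on C1)
bond 3 stroke at I1  (J2 effort already set via bond 2)
bond 4 stroke at R1  (J2 effort already set via bond 2)

bond 0 stroke→J1
bond 1 stroke→Sf1
bond 2 stroke→J2
bond 3 stroke→I1
bond 4 stroke→R1
bond 5 stroke→J1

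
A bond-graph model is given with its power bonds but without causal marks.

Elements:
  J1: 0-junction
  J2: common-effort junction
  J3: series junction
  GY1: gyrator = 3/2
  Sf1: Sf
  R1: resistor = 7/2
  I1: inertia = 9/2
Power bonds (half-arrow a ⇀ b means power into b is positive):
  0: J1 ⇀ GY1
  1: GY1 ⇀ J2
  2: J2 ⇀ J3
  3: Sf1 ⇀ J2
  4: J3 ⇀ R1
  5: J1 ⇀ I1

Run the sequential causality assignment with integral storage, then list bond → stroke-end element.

#0 stroke→J1
#1 stroke→J2
#2 stroke→J3
#3 stroke→Sf1
#4 stroke→R1
#5 stroke→I1

#3 stroke→Sf1  (Sf1 (Sf) sets flow on bond)
#5 stroke→I1  (prefer integral on I1)
#0 stroke→J1  (only one effort-in slot at J1)
#1 stroke→J2  (GY1 both-in/both-out from 0)
#2 stroke→J3  (J2 effort already set via bond 1)
#4 stroke→R1  (closing 1-jn rule on J3)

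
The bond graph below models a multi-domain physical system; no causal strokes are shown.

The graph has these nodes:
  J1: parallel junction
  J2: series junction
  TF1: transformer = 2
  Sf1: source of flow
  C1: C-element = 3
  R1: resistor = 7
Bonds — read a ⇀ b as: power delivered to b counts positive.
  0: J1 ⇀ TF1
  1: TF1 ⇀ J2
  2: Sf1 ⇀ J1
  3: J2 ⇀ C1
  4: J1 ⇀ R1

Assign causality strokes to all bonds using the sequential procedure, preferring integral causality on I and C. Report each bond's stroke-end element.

#2 stroke→Sf1  (Sf1 (Sf) sets flow on bond)
#3 stroke→J2  (prefer integral on C1)
#1 stroke→TF1  (only one flow-in slot at J2)
#0 stroke→J1  (TF TF1: opposite of bond 1)
#4 stroke→R1  (J1 effort already set via bond 0)

b0 stroke at J1
b1 stroke at TF1
b2 stroke at Sf1
b3 stroke at J2
b4 stroke at R1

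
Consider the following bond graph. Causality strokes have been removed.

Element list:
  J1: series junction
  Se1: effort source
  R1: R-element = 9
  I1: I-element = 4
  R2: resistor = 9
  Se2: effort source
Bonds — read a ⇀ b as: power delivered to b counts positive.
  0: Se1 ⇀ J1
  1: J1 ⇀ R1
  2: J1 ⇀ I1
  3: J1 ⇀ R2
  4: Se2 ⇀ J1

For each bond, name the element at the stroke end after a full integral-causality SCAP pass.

b0 stroke→J1  (Se1: effort source, stroke at far end)
b4 stroke→J1  (source Se2 imposes e)
b2 stroke→I1  (prefer integral on I1)
b1 stroke→J1  (J1 flow already set via bond 2)
b3 stroke→J1  (common-f at J1 fixed by 2)

#0 →J1
#1 →J1
#2 →I1
#3 →J1
#4 →J1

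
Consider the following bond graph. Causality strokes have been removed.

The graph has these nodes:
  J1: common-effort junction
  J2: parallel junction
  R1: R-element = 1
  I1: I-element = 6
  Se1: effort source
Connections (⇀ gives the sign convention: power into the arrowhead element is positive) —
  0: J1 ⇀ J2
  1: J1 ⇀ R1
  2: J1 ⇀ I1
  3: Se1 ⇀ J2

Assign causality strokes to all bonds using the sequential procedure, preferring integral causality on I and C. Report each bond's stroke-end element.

#0 →J1
#1 →R1
#2 →I1
#3 →J2

#3 stroke at J2  (Se1 (Se) sets effort on bond)
#0 stroke at J1  (J2: bond 3 brought effort, rest push out)
#1 stroke at R1  (J1: bond 0 brought effort, rest push out)
#2 stroke at I1  (J1 effort already set via bond 0)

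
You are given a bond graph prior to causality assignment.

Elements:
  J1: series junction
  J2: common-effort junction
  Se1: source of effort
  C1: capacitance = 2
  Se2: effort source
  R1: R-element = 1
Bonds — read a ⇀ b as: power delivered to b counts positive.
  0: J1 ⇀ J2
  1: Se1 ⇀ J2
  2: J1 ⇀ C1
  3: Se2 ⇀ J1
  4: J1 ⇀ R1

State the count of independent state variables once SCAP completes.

b1 |J2  (Se1 fixes effort; stroke away)
b3 |J1  (Se2 (Se) sets effort on bond)
b0 |J1  (J2: bond 1 brought effort, rest push out)
b2 |J1  (C1 integral (e out))
b4 |R1  (J1: last free bond brings flow in)

1  (C1 all integral)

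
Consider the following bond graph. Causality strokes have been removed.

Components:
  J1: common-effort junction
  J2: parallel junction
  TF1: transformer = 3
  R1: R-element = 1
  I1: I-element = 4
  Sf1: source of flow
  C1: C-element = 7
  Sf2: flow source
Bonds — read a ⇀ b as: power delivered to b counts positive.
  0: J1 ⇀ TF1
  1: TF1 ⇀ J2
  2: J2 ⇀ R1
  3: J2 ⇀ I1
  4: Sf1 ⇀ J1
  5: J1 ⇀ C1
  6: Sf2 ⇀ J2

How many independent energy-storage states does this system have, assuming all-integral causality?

2  (C1, I1 all integral)

#4 |Sf1  (source Sf1 imposes f)
#6 |Sf2  (source Sf2 imposes f)
#3 |I1  (I1: I, integral causality)
#5 |J1  (C1: C, integral causality)
#0 |TF1  (0-jn J1 has e-setter on 5)
#1 |J2  (TF TF1: opposite of bond 0)
#2 |R1  (J2: bond 1 brought effort, rest push out)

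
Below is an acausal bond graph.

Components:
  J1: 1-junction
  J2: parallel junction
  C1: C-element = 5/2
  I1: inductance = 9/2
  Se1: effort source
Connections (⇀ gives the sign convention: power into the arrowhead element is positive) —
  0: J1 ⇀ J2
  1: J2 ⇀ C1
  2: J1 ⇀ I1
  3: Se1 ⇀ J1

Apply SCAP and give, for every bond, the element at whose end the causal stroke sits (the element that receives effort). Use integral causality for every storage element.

β3 stroke→J1  (Se1 fixes effort; stroke away)
β1 stroke→J2  (prefer integral on C1)
β0 stroke→J1  (common-e at J2 fixed by 1)
β2 stroke→I1  (only one flow-in slot at J1)

bond 0 stroke at J1
bond 1 stroke at J2
bond 2 stroke at I1
bond 3 stroke at J1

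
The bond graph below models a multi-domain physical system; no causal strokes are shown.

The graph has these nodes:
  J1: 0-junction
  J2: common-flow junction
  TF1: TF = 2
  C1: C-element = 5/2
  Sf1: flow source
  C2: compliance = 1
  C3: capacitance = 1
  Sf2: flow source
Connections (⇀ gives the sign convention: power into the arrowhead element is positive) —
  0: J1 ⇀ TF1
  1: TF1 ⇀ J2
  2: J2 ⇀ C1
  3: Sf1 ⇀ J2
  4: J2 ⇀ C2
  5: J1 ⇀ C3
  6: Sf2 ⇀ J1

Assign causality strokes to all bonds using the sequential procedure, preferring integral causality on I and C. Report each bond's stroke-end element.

#3 |Sf1  (source Sf1 imposes f)
#6 |Sf2  (Sf2 fixes flow; stroke at Sf2)
#1 |J2  (J2 flow already set via bond 3)
#2 |J2  (1-jn J2 has f-setter on 3)
#4 |J2  (J2: bond 3 brought flow, rest push out)
#0 |TF1  (TF TF1: opposite of bond 1)
#5 |J1  (closing 0-jn rule on J1)

bond 0 →TF1
bond 1 →J2
bond 2 →J2
bond 3 →Sf1
bond 4 →J2
bond 5 →J1
bond 6 →Sf2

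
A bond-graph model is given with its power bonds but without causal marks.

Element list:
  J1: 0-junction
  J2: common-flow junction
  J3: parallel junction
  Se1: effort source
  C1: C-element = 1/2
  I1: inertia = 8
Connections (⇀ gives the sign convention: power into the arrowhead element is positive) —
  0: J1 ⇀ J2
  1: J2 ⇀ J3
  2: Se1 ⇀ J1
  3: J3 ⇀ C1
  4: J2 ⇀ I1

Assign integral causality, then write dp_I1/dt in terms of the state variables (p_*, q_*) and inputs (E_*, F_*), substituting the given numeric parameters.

β2 →J1  (Se1 fixes effort; stroke away)
β0 →J2  (J1: bond 2 brought effort, rest push out)
β3 →J3  (C1: C, integral causality)
β1 →J2  (J3 effort already set via bond 3)
β4 →I1  (J2 needs exactly one f-in)

dp_I1/dt = E_Se1 - 2*q_C1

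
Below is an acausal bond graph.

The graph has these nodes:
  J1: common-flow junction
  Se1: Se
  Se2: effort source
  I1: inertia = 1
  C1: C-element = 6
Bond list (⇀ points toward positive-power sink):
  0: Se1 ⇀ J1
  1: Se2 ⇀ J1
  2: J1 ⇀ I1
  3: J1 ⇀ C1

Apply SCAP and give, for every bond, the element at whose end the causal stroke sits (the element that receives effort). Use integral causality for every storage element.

β0 stroke at J1
β1 stroke at J1
β2 stroke at I1
β3 stroke at J1

b0 →J1  (source Se1 imposes e)
b1 →J1  (Se2 (Se) sets effort on bond)
b2 →I1  (I1 integral (f out))
b3 →J1  (common-f at J1 fixed by 2)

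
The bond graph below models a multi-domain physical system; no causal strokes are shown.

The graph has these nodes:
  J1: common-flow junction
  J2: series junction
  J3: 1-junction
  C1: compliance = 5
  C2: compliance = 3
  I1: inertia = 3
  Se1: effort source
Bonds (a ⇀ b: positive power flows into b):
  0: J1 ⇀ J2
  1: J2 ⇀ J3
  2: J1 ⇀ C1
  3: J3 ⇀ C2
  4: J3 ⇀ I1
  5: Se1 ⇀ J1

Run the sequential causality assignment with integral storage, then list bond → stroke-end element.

β0 |J2
β1 |J3
β2 |J1
β3 |J3
β4 |I1
β5 |J1

#5 stroke→J1  (Se1 fixes effort; stroke away)
#2 stroke→J1  (C1 integral (e out))
#0 stroke→J2  (only one flow-in slot at J1)
#1 stroke→J3  (only one flow-in slot at J2)
#3 stroke→J3  (C2 integral (e out))
#4 stroke→I1  (only one flow-in slot at J3)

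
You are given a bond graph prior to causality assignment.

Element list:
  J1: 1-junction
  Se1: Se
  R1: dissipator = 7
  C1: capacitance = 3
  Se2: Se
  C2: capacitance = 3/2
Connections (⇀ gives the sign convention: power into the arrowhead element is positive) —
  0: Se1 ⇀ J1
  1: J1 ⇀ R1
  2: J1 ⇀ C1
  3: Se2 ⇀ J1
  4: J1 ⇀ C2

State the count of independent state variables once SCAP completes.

β0 stroke at J1  (Se1 (Se) sets effort on bond)
β3 stroke at J1  (Se2 fixes effort; stroke away)
β2 stroke at J1  (C1: C, integral causality)
β4 stroke at J1  (prefer integral on C2)
β1 stroke at R1  (closing 1-jn rule on J1)

2  (C1, C2 all integral)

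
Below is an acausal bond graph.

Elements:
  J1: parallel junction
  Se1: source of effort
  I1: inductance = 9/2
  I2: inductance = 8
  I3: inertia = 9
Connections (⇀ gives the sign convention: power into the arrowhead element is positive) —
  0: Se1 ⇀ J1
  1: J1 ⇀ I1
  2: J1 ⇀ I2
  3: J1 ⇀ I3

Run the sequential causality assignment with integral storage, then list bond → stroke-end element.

b0 |J1
b1 |I1
b2 |I2
b3 |I3

b0 stroke at J1  (Se1: effort source, stroke at far end)
b1 stroke at I1  (J1: bond 0 brought effort, rest push out)
b2 stroke at I2  (J1: bond 0 brought effort, rest push out)
b3 stroke at I3  (0-jn J1 has e-setter on 0)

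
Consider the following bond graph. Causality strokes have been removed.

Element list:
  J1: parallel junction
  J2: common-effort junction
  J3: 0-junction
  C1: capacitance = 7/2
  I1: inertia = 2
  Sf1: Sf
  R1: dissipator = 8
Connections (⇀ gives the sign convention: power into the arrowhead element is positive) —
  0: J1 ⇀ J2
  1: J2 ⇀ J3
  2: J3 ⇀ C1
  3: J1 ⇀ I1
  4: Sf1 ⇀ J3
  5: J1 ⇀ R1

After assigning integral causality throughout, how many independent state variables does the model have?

2  (C1, I1 all integral)

b4 |Sf1  (Sf1 fixes flow; stroke at Sf1)
b2 |J3  (C1 outputs effort q/C1)
b1 |J2  (J3 effort already set via bond 2)
b0 |J1  (0-jn J2 has e-setter on 1)
b3 |I1  (0-jn J1 has e-setter on 0)
b5 |R1  (0-jn J1 has e-setter on 0)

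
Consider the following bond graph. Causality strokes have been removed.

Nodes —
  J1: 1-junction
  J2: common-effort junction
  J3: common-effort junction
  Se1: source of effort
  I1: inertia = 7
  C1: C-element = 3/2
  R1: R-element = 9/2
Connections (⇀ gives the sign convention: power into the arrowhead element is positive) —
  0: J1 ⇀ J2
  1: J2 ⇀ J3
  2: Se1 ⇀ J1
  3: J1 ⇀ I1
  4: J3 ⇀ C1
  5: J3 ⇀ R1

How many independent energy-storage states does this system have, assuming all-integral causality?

2  (C1, I1 all integral)

b2 |J1  (source Se1 imposes e)
b3 |I1  (prefer integral on I1)
b0 |J1  (1-jn J1 has f-setter on 3)
b1 |J2  (closing 0-jn rule on J2)
b4 |J3  (C1 integral (e out))
b5 |R1  (0-jn J3 has e-setter on 4)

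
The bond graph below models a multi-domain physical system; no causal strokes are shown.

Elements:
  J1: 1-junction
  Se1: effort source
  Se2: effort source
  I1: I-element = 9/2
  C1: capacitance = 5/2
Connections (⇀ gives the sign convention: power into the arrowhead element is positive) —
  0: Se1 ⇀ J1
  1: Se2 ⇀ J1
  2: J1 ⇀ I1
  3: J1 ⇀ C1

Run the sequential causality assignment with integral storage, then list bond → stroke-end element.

bond 0 stroke→J1
bond 1 stroke→J1
bond 2 stroke→I1
bond 3 stroke→J1

b0 →J1  (source Se1 imposes e)
b1 →J1  (Se2 (Se) sets effort on bond)
b2 →I1  (I1 integral (f out))
b3 →J1  (common-f at J1 fixed by 2)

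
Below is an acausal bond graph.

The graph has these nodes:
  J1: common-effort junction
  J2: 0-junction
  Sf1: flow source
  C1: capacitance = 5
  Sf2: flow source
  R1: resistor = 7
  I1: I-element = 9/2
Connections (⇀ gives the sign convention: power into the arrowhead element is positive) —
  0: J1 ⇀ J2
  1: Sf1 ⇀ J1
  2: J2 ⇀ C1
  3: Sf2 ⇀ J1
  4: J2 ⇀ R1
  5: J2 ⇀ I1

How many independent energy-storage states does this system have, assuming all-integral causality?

bond 1 stroke at Sf1  (Sf1: flow source, stroke at near end)
bond 3 stroke at Sf2  (Sf2 (Sf) sets flow on bond)
bond 0 stroke at J1  (closing 0-jn rule on J1)
bond 2 stroke at J2  (C1 outputs effort q/C1)
bond 4 stroke at R1  (common-e at J2 fixed by 2)
bond 5 stroke at I1  (common-e at J2 fixed by 2)

2  (C1, I1 all integral)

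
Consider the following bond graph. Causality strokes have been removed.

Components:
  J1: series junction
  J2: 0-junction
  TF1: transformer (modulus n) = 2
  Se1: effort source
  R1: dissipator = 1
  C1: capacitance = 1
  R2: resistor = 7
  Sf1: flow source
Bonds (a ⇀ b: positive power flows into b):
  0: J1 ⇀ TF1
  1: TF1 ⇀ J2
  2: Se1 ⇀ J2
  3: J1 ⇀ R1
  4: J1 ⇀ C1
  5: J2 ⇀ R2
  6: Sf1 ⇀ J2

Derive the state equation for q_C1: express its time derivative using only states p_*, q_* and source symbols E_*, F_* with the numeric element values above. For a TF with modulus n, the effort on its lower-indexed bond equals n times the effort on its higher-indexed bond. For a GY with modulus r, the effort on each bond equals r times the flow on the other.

dq_C1/dt = -2*E_Se1 - q_C1

bond 2 →J2  (source Se1 imposes e)
bond 6 →Sf1  (Sf1 (Sf) sets flow on bond)
bond 1 →TF1  (0-jn J2 has e-setter on 2)
bond 5 →R2  (0-jn J2 has e-setter on 2)
bond 0 →J1  (through TF1, causality passes straight; one stroke at TF1)
bond 4 →J1  (C1 integral (e out))
bond 3 →R1  (J1: last free bond brings flow in)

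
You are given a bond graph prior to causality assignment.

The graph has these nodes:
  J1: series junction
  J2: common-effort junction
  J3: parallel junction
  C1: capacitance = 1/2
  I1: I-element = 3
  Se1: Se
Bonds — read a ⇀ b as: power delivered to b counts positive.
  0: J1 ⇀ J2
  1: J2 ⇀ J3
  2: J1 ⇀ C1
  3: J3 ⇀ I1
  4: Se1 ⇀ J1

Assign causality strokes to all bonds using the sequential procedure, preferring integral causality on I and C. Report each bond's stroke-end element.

β0 →J2
β1 →J3
β2 →J1
β3 →I1
β4 →J1

b4 stroke→J1  (Se1: effort source, stroke at far end)
b2 stroke→J1  (C1: C, integral causality)
b0 stroke→J2  (only one flow-in slot at J1)
b1 stroke→J3  (0-jn J2 has e-setter on 0)
b3 stroke→I1  (J3 effort already set via bond 1)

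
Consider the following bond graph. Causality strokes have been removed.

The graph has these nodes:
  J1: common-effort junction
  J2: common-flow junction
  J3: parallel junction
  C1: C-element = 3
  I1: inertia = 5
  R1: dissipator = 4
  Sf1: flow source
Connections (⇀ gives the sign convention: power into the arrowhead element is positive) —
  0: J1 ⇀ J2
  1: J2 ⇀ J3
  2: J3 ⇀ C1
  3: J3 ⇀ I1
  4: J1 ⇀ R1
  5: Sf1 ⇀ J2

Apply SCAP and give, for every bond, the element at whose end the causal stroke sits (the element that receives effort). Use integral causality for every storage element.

bond 0 →J2
bond 1 →J2
bond 2 →J3
bond 3 →I1
bond 4 →J1
bond 5 →Sf1

bond 5 stroke→Sf1  (source Sf1 imposes f)
bond 0 stroke→J2  (common-f at J2 fixed by 5)
bond 1 stroke→J2  (J2: bond 5 brought flow, rest push out)
bond 4 stroke→J1  (J1 needs exactly one e-in)
bond 2 stroke→J3  (C1: C, integral causality)
bond 3 stroke→I1  (common-e at J3 fixed by 2)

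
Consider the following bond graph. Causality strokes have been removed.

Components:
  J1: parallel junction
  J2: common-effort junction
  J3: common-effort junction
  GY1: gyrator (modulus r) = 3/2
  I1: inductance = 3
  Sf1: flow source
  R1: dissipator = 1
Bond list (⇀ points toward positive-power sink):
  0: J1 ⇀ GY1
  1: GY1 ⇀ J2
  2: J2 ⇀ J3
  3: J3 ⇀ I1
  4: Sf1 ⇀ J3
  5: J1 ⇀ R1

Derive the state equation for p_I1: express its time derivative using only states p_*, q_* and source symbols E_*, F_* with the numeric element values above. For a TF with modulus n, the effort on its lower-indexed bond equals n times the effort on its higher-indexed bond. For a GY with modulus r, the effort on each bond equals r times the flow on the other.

#4 stroke→Sf1  (Sf1: flow source, stroke at near end)
#3 stroke→I1  (prefer integral on I1)
#2 stroke→J3  (only one effort-in slot at J3)
#1 stroke→J2  (J2: last free bond brings effort in)
#0 stroke→J1  (through GY1, causality inverts; strokes same side of GY1)
#5 stroke→R1  (0-jn J1 has e-setter on 0)

dp_I1/dt = 9*F_Sf1/4 - 3*p_I1/4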